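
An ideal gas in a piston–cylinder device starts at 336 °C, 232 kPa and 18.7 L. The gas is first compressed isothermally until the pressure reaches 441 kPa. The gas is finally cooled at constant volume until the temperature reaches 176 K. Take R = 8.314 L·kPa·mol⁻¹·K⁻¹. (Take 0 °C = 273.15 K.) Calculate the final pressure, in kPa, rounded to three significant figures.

P₃ ≈ 127 kPa

Convert: T₁ = 609.1 K.
T constant ⇒ Boyle's law P V = const: T₂ = T₁; V₂ = V₁·(P₁/P₂) = 9.838 L.
V constant ⇒ P ∝ T: V₃ = V₂; P₃ = P₂·(T₃/T₂) = 127.4 kPa.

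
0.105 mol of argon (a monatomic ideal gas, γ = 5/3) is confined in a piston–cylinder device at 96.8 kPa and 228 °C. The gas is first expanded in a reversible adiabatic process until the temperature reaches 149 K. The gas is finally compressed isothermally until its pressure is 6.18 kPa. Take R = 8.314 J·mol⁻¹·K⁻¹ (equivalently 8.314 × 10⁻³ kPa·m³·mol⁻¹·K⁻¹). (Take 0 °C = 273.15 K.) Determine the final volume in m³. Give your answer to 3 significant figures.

V₃ ≈ 0.0210 m³

Convert: T₁ = 501.1 K.
From PV = nRT: V₁ = nRT₁/P₁ = 0.004520 m³.
Adiabatic (γ = 5/3), T V^(γ−1) and P V^γ constant: P₂ = P₁·(T₂/T₁)^(γ/(γ−1)) = 4.666 kPa; V₂ = V₁·(T₁/T₂)^(1/(γ−1)) = 0.02788 m³.
T constant ⇒ Boyle's law P V = const: T₃ = T₂; V₃ = V₂·(P₂/P₃) = 0.02105 m³.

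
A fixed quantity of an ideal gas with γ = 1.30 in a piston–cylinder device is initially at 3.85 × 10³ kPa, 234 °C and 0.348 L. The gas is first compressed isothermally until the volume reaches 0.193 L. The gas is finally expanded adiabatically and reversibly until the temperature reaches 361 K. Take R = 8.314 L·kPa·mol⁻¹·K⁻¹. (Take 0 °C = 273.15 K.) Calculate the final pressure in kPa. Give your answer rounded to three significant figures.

P₃ ≈ 1.59e+03 kPa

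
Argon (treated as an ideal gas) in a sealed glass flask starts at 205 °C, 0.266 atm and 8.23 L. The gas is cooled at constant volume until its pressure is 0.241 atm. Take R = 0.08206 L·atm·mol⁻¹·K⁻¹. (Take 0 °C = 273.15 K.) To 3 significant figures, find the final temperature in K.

T₂ ≈ 433 K

Convert: T₁ = 478.1 K.
V constant ⇒ P ∝ T: V₂ = V₁; T₂ = T₁·(P₂/P₁) = 433.2 K.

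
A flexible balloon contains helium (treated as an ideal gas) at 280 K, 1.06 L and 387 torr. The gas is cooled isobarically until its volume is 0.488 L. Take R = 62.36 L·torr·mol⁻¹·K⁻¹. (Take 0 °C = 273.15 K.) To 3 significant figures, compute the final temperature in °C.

T₂ ≈ -144 °C

P constant ⇒ V ∝ T: P₂ = P₁; T₂ = T₁·(V₂/V₁) = 128.9 K.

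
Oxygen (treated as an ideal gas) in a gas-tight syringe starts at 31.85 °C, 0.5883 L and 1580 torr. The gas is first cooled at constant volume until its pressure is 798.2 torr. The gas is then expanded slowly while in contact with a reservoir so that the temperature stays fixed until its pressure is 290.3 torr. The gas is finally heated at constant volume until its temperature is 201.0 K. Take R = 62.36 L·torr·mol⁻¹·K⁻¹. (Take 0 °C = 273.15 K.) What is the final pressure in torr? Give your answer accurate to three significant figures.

P₄ ≈ 379 torr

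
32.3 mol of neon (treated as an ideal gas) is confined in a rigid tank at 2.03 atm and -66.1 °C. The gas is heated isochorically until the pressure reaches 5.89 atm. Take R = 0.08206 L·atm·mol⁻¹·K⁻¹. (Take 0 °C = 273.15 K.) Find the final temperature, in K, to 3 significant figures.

T₂ ≈ 601 K

Convert: T₁ = 207.0 K.
From PV = nRT: V₁ = nRT₁/P₁ = 270.3 L.
Isochoric, so P/T is constant: V₂ = V₁; T₂ = T₁·(P₂/P₁) = 600.8 K.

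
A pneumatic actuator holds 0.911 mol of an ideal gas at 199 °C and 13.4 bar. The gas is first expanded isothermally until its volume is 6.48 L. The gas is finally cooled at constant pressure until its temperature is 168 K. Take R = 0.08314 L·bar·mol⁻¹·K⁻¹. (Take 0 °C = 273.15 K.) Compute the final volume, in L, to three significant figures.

Convert: T₁ = 472.1 K.
From PV = nRT: V₁ = nRT₁/P₁ = 2.669 L.
T constant ⇒ Boyle's law P V = const: T₂ = T₁; P₂ = P₁·(V₁/V₂) = 5.519 bar.
P constant ⇒ V ∝ T: P₃ = P₂; V₃ = V₂·(T₃/T₂) = 2.306 L.

V₃ ≈ 2.31 L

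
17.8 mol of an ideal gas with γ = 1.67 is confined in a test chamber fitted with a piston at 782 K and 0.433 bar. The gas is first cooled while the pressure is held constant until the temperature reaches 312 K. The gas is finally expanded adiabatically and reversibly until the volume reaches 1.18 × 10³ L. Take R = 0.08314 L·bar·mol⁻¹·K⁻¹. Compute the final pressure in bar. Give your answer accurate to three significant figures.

From PV = nRT: V₁ = nRT₁/P₁ = 2673 L.
Isobaric, so V/T is constant: P₂ = P₁; V₂ = V₁·(T₂/T₁) = 1066 L.
Adiabatic (γ = 1.67), T V^(γ−1) and P V^γ constant: T₃ = T₂·(V₂/V₃)^(γ−1) = 291.5 K; P₃ = P₂·(V₂/V₃)^γ = 0.3656 bar.

P₃ ≈ 0.366 bar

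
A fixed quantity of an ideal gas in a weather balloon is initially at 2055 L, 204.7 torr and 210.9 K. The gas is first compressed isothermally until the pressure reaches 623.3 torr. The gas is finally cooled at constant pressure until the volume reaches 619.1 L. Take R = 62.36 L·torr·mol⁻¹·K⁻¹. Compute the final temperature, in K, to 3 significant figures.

Isothermal, so P V is constant: T₂ = T₁; V₂ = V₁·(P₁/P₂) = 674.9 L.
Isobaric, so V/T is constant: P₃ = P₂; T₃ = T₂·(V₃/V₂) = 193.5 K.

T₃ ≈ 193 K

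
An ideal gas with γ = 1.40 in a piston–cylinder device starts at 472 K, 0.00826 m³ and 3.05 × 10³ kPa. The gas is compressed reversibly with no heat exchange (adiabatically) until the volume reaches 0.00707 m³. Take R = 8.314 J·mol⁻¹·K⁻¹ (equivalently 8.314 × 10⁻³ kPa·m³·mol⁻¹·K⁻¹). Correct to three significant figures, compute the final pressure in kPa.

Reversible adiabatic, γ = 1.40: T₂ = T₁·(V₁/V₂)^(γ−1) = 502.3 K; P₂ = P₁·(V₁/V₂)^γ = 3792 kPa.

P₂ ≈ 3.79e+03 kPa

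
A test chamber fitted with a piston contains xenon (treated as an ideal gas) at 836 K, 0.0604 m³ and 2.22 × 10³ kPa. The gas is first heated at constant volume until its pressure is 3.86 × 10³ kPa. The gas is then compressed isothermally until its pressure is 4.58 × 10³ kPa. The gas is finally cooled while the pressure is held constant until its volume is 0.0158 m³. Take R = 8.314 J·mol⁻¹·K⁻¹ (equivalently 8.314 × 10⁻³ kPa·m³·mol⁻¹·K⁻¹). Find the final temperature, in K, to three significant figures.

T₄ ≈ 451 K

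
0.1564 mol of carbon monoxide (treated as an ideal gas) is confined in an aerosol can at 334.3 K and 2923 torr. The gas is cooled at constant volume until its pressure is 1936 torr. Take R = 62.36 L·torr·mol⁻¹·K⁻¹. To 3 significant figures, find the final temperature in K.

From PV = nRT: V₁ = nRT₁/P₁ = 1.115 L.
Isochoric, so P/T is constant: V₂ = V₁; T₂ = T₁·(P₂/P₁) = 221.4 K.

T₂ ≈ 221 K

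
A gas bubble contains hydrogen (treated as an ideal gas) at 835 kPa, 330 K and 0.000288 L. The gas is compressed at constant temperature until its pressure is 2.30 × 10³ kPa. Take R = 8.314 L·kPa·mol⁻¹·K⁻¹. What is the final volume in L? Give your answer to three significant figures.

Isothermal, so P V is constant: T₂ = T₁; V₂ = V₁·(P₁/P₂) = 0.0001046 L.

V₂ ≈ 0.000105 L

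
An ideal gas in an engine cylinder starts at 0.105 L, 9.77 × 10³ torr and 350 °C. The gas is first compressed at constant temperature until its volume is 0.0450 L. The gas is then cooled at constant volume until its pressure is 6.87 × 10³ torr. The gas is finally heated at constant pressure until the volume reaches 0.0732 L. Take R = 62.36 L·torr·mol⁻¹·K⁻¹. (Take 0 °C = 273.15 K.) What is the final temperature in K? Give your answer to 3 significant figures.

T₄ ≈ 305 K

Convert: T₁ = 623.1 K.
Isothermal, so P V is constant: T₂ = T₁; P₂ = P₁·(V₁/V₂) = 2.280e+04 torr.
Isochoric, so P/T is constant: V₃ = V₂; T₃ = T₂·(P₃/P₂) = 187.8 K.
Isobaric, so V/T is constant: P₄ = P₃; T₄ = T₃·(V₄/V₃) = 305.5 K.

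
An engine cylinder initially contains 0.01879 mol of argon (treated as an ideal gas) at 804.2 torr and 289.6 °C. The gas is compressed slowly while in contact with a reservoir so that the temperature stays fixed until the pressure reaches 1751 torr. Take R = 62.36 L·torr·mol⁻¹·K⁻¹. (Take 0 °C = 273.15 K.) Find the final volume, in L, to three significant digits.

Convert: T₁ = 562.8 K.
From PV = nRT: V₁ = nRT₁/P₁ = 0.8199 L.
Isothermal, so P V is constant: T₂ = T₁; V₂ = V₁·(P₁/P₂) = 0.3766 L.

V₂ ≈ 0.377 L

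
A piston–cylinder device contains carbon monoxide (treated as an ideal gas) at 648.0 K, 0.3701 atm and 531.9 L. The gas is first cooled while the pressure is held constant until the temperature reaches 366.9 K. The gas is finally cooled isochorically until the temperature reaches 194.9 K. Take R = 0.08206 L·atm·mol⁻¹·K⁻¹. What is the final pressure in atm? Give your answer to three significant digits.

P constant ⇒ V ∝ T: P₂ = P₁; V₂ = V₁·(T₂/T₁) = 301.2 L.
V constant ⇒ P ∝ T: V₃ = V₂; P₃ = P₂·(T₃/T₂) = 0.1966 atm.

P₃ ≈ 0.197 atm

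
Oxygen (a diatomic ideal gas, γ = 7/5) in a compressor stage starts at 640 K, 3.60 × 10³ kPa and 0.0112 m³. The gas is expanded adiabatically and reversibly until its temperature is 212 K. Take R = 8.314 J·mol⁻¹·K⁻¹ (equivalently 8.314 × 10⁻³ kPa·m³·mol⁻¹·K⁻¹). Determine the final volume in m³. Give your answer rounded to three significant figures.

V₂ ≈ 0.177 m³

Reversible adiabatic, γ = 7/5: P₂ = P₁·(T₂/T₁)^(γ/(γ−1)) = 75.31 kPa; V₂ = V₁·(T₁/T₂)^(1/(γ−1)) = 0.1773 m³.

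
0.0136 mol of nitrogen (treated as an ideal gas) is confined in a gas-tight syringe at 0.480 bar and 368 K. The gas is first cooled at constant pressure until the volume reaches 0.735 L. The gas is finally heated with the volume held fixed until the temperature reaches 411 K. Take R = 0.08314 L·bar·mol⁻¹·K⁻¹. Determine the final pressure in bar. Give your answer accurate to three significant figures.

P₃ ≈ 0.632 bar

From PV = nRT: V₁ = nRT₁/P₁ = 0.8669 L.
Isobaric, so V/T is constant: P₂ = P₁; T₂ = T₁·(V₂/V₁) = 312.0 K.
Isochoric, so P/T is constant: V₃ = V₂; P₃ = P₂·(T₃/T₂) = 0.6323 bar.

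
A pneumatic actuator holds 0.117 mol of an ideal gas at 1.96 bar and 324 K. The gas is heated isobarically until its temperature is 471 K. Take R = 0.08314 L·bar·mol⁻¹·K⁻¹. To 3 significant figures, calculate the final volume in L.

From PV = nRT: V₁ = nRT₁/P₁ = 1.608 L.
P constant ⇒ V ∝ T: P₂ = P₁; V₂ = V₁·(T₂/T₁) = 2.338 L.

V₂ ≈ 2.34 L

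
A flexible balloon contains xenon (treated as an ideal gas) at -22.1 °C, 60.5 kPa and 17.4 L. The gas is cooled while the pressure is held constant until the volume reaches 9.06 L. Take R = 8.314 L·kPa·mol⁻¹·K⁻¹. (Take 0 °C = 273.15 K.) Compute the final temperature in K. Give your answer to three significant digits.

Convert: T₁ = 251.0 K.
Isobaric, so V/T is constant: P₂ = P₁; T₂ = T₁·(V₂/V₁) = 130.7 K.

T₂ ≈ 131 K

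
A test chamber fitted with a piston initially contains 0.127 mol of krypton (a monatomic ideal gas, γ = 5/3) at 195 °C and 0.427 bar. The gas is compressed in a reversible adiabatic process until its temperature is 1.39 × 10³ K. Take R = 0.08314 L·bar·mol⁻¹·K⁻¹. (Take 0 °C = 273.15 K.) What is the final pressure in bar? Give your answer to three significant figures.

P₂ ≈ 6.49 bar

Convert: T₁ = 468.1 K.
From PV = nRT: V₁ = nRT₁/P₁ = 11.58 L.
Reversible adiabatic, γ = 5/3: P₂ = P₁·(T₂/T₁)^(γ/(γ−1)) = 6.486 bar; V₂ = V₁·(T₁/T₂)^(1/(γ−1)) = 2.263 L.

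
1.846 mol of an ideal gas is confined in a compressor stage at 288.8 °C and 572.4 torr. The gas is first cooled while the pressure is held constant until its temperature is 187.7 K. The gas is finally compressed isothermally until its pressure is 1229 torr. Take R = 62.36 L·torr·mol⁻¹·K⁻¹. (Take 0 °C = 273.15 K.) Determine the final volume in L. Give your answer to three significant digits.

Convert: T₁ = 562.0 K.
From PV = nRT: V₁ = nRT₁/P₁ = 113.0 L.
P constant ⇒ V ∝ T: P₂ = P₁; V₂ = V₁·(T₂/T₁) = 37.75 L.
Isothermal, so P V is constant: T₃ = T₂; V₃ = V₂·(P₂/P₃) = 17.58 L.

V₃ ≈ 17.6 L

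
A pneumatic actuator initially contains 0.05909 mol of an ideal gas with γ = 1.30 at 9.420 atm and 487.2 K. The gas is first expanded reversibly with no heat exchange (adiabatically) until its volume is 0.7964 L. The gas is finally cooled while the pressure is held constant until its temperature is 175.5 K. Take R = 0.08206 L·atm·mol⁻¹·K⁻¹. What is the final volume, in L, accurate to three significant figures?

V₃ ≈ 0.406 L

From PV = nRT: V₁ = nRT₁/P₁ = 0.2508 L.
Adiabatic (γ = 1.30), T V^(γ−1) and P V^γ constant: T₂ = T₁·(V₁/V₂)^(γ−1) = 344.5 K; P₂ = P₁·(V₁/V₂)^γ = 2.097 atm.
P constant ⇒ V ∝ T: P₃ = P₂; V₃ = V₂·(T₃/T₂) = 0.4057 L.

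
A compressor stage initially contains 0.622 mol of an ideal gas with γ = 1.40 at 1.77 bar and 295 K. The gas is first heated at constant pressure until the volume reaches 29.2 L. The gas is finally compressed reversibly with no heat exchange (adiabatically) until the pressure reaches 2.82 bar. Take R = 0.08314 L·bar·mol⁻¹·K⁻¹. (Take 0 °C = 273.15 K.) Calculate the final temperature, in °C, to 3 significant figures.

T₃ ≈ 869 °C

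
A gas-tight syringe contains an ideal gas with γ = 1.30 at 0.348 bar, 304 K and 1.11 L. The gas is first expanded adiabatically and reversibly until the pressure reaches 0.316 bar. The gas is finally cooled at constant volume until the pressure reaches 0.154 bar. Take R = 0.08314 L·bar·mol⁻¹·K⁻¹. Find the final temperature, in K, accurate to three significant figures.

T₃ ≈ 145 K

Reversible adiabatic, γ = 1.30: T₂ = T₁·(P₂/P₁)^((γ−1)/γ) = 297.3 K; V₂ = V₁·(P₁/P₂)^(1/γ) = 1.195 L.
Isochoric, so P/T is constant: V₃ = V₂; T₃ = T₂·(P₃/P₂) = 144.9 K.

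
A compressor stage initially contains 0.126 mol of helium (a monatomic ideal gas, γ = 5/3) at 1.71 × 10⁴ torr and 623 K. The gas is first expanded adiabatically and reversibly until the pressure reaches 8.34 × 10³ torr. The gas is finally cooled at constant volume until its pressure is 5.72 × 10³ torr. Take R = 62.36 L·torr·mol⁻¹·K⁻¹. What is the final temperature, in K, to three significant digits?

T₃ ≈ 321 K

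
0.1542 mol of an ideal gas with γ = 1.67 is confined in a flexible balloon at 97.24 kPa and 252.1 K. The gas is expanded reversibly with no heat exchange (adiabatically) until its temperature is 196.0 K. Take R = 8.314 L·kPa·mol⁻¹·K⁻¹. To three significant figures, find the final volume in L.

V₂ ≈ 4.84 L

From PV = nRT: V₁ = nRT₁/P₁ = 3.324 L.
Reversible adiabatic, γ = 1.67: P₂ = P₁·(T₂/T₁)^(γ/(γ−1)) = 51.92 kPa; V₂ = V₁·(T₁/T₂)^(1/(γ−1)) = 4.839 L.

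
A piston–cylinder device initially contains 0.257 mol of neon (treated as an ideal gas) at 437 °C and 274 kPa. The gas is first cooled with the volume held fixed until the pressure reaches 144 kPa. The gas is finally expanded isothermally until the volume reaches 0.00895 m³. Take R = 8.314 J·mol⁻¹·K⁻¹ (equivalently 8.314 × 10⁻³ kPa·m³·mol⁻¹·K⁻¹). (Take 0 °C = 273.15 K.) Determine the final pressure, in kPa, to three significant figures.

P₃ ≈ 89.1 kPa

Convert: T₁ = 710.1 K.
From PV = nRT: V₁ = nRT₁/P₁ = 0.005538 m³.
V constant ⇒ P ∝ T: V₂ = V₁; T₂ = T₁·(P₂/P₁) = 373.2 K.
Isothermal, so P V is constant: T₃ = T₂; P₃ = P₂·(V₂/V₃) = 89.10 kPa.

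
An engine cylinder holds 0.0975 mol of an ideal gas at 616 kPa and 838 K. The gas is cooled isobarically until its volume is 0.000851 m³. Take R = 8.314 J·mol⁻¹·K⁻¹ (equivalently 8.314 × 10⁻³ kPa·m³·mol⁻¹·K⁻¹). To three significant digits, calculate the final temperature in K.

From PV = nRT: V₁ = nRT₁/P₁ = 0.001103 m³.
P constant ⇒ V ∝ T: P₂ = P₁; T₂ = T₁·(V₂/V₁) = 646.7 K.

T₂ ≈ 647 K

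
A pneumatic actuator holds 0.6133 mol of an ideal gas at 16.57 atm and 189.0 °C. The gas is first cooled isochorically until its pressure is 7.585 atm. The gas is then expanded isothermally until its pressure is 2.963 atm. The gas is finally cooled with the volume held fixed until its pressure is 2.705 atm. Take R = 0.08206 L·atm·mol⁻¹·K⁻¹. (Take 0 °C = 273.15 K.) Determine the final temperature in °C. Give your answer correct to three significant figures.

T₄ ≈ -80.0 °C

Convert: T₁ = 462.1 K.
From PV = nRT: V₁ = nRT₁/P₁ = 1.404 L.
V constant ⇒ P ∝ T: V₂ = V₁; T₂ = T₁·(P₂/P₁) = 211.6 K.
T constant ⇒ Boyle's law P V = const: T₃ = T₂; V₃ = V₂·(P₂/P₃) = 3.593 L.
V constant ⇒ P ∝ T: V₄ = V₃; T₄ = T₃·(P₄/P₃) = 193.1 K.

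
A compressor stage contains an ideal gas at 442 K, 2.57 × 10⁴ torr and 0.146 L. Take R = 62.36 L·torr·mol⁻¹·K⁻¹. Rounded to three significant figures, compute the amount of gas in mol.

PV = nRT ⇒ n = PV/(RT) = (2.57e+04 × 0.146) / (62.36 × 442)

n ≈ 0.136 mol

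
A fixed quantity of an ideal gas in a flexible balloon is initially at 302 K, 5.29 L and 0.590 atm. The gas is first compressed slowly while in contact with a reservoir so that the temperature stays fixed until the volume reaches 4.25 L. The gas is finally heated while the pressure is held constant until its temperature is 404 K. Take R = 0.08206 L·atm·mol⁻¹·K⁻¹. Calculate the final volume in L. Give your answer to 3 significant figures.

V₃ ≈ 5.69 L

T constant ⇒ Boyle's law P V = const: T₂ = T₁; P₂ = P₁·(V₁/V₂) = 0.7344 atm.
Isobaric, so V/T is constant: P₃ = P₂; V₃ = V₂·(T₃/T₂) = 5.685 L.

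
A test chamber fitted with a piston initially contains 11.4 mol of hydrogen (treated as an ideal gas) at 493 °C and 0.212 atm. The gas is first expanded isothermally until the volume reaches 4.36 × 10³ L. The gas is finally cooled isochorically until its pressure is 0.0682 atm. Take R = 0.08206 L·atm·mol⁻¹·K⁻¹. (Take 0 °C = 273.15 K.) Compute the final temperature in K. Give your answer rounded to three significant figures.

Convert: T₁ = 766.1 K.
From PV = nRT: V₁ = nRT₁/P₁ = 3381 L.
T constant ⇒ Boyle's law P V = const: T₂ = T₁; P₂ = P₁·(V₁/V₂) = 0.1644 atm.
Isochoric, so P/T is constant: V₃ = V₂; T₃ = T₂·(P₃/P₂) = 317.9 K.

T₃ ≈ 318 K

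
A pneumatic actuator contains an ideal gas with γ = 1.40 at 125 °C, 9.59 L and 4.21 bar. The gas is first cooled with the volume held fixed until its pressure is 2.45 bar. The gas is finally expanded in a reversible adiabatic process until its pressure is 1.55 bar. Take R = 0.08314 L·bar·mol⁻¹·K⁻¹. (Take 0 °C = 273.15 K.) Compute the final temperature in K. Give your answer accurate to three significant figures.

Convert: T₁ = 398.1 K.
V constant ⇒ P ∝ T: V₂ = V₁; T₂ = T₁·(P₂/P₁) = 231.7 K.
Adiabatic (γ = 1.40), T V^(γ−1) and P V^γ constant: T₃ = T₂·(P₃/P₂)^((γ−1)/γ) = 203.3 K; V₃ = V₂·(P₂/P₃)^(1/γ) = 13.30 L.

T₃ ≈ 203 K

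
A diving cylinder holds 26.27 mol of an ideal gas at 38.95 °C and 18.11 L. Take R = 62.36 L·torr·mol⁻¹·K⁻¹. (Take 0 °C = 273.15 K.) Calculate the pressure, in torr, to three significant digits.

P ≈ 2.82e+04 torr

Convert: T = 312.10 K.
PV = nRT ⇒ P = nRT/V = (26.27 × 62.36 × 312.10) / 18.11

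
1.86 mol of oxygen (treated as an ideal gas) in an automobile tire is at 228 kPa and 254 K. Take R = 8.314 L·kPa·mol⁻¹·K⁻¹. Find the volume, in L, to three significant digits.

V ≈ 17.2 L

PV = nRT ⇒ V = nRT/P = (1.86 × 8.314 × 254) / 228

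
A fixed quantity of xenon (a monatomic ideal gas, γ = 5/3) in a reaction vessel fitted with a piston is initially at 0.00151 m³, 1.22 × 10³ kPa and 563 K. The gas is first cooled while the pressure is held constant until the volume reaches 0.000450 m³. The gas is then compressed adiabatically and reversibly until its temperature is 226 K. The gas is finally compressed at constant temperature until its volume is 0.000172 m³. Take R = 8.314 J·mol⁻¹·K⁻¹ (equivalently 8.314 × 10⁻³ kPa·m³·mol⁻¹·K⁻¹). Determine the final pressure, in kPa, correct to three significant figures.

P₄ ≈ 4.30e+03 kPa

Isobaric, so V/T is constant: P₂ = P₁; T₂ = T₁·(V₂/V₁) = 167.8 K.
Reversible adiabatic, γ = 5/3: P₃ = P₂·(T₃/T₂)^(γ/(γ−1)) = 2569 kPa; V₃ = V₂·(T₂/T₃)^(1/(γ−1)) = 0.0002878 m³.
T constant ⇒ Boyle's law P V = const: T₄ = T₃; P₄ = P₃·(V₃/V₄) = 4299 kPa.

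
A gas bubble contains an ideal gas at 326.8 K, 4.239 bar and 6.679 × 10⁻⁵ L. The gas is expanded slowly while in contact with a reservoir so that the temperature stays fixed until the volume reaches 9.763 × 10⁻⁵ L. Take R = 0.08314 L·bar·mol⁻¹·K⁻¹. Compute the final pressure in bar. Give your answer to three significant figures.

P₂ ≈ 2.90 bar

Isothermal, so P V is constant: T₂ = T₁; P₂ = P₁·(V₁/V₂) = 2.900 bar.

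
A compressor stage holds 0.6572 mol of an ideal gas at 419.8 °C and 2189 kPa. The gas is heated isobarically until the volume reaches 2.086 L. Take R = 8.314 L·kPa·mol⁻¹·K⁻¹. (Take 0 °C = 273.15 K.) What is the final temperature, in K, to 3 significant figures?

T₂ ≈ 836 K

Convert: T₁ = 693.0 K.
From PV = nRT: V₁ = nRT₁/P₁ = 1.730 L.
Isobaric, so V/T is constant: P₂ = P₁; T₂ = T₁·(V₂/V₁) = 835.7 K.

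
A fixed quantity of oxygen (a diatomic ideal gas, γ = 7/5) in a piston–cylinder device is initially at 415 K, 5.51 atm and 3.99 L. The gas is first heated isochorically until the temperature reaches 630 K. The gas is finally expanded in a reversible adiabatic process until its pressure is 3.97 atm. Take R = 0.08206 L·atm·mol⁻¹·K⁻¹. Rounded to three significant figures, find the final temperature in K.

T₃ ≈ 509 K

V constant ⇒ P ∝ T: V₂ = V₁; P₂ = P₁·(T₂/T₁) = 8.365 atm.
Adiabatic (γ = 7/5), T V^(γ−1) and P V^γ constant: T₃ = T₂·(P₃/P₂)^((γ−1)/γ) = 509.2 K; V₃ = V₂·(P₂/P₃)^(1/γ) = 6.794 L.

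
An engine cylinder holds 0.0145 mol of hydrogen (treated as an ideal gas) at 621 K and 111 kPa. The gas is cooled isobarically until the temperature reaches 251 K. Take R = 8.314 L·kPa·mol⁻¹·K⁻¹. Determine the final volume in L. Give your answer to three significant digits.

From PV = nRT: V₁ = nRT₁/P₁ = 0.6744 L.
P constant ⇒ V ∝ T: P₂ = P₁; V₂ = V₁·(T₂/T₁) = 0.2726 L.

V₂ ≈ 0.273 L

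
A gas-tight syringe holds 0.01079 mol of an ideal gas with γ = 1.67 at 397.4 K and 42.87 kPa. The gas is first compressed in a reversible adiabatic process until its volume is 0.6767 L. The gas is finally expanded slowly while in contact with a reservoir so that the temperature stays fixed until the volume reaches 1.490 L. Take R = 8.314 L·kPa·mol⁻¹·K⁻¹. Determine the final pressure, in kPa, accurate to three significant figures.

From PV = nRT: V₁ = nRT₁/P₁ = 0.8316 L.
Reversible adiabatic, γ = 1.67: T₂ = T₁·(V₁/V₂)^(γ−1) = 456.2 K; P₂ = P₁·(V₁/V₂)^γ = 60.48 kPa.
Isothermal, so P V is constant: T₃ = T₂; P₃ = P₂·(V₂/V₃) = 27.47 kPa.

P₃ ≈ 27.5 kPa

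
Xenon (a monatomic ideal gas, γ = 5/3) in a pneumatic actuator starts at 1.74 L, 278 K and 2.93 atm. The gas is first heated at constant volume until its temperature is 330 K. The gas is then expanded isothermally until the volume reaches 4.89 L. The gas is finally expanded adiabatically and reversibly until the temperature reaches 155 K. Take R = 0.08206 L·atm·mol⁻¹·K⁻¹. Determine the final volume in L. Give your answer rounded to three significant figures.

Isochoric, so P/T is constant: V₂ = V₁; P₂ = P₁·(T₂/T₁) = 3.478 atm.
Isothermal, so P V is constant: T₃ = T₂; P₃ = P₂·(V₂/V₃) = 1.238 atm.
Adiabatic (γ = 5/3), T V^(γ−1) and P V^γ constant: P₄ = P₃·(T₄/T₃)^(γ/(γ−1)) = 0.1871 atm; V₄ = V₃·(T₃/T₄)^(1/(γ−1)) = 15.19 L.

V₄ ≈ 15.2 L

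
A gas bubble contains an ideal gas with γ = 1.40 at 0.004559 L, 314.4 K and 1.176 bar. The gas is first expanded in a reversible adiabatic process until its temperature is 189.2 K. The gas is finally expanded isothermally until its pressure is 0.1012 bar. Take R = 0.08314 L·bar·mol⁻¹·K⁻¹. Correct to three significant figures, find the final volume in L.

V₃ ≈ 0.0319 L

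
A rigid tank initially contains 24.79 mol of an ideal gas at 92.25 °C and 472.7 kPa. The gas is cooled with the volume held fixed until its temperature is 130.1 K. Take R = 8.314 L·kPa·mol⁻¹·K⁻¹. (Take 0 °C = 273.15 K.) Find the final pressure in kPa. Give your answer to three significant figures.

P₂ ≈ 168 kPa

Convert: T₁ = 365.4 K.
From PV = nRT: V₁ = nRT₁/P₁ = 159.3 L.
Isochoric, so P/T is constant: V₂ = V₁; P₂ = P₁·(T₂/T₁) = 168.3 kPa.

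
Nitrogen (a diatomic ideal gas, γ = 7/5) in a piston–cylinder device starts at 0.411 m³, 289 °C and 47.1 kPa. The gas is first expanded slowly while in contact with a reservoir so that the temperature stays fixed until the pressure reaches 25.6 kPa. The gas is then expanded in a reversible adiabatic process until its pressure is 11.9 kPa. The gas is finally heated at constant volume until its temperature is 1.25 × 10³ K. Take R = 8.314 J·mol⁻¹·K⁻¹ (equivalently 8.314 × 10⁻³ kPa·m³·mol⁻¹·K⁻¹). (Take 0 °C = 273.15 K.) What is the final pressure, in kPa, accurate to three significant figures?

Convert: T₁ = 562.1 K.
T constant ⇒ Boyle's law P V = const: T₂ = T₁; V₂ = V₁·(P₁/P₂) = 0.7562 m³.
Adiabatic (γ = 7/5), T V^(γ−1) and P V^γ constant: T₃ = T₂·(P₃/P₂)^((γ−1)/γ) = 451.6 K; V₃ = V₂·(P₂/P₃)^(1/γ) = 1.307 m³.
V constant ⇒ P ∝ T: V₄ = V₃; P₄ = P₃·(T₄/T₃) = 32.94 kPa.

P₄ ≈ 32.9 kPa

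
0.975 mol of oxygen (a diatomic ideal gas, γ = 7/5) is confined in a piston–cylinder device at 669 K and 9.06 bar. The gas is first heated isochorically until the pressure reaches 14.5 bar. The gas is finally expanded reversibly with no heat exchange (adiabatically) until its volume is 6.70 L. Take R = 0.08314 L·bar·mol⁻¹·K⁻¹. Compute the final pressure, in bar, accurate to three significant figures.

From PV = nRT: V₁ = nRT₁/P₁ = 5.986 L.
Isochoric, so P/T is constant: V₂ = V₁; T₂ = T₁·(P₂/P₁) = 1071 K.
Adiabatic (γ = 7/5), T V^(γ−1) and P V^γ constant: T₃ = T₂·(V₂/V₃)^(γ−1) = 1023 K; P₃ = P₂·(V₂/V₃)^γ = 12.38 bar.

P₃ ≈ 12.4 bar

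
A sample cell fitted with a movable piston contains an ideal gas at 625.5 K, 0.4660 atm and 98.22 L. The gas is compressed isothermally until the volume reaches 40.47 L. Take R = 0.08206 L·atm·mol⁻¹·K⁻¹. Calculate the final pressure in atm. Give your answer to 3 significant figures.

T constant ⇒ Boyle's law P V = const: T₂ = T₁; P₂ = P₁·(V₁/V₂) = 1.131 atm.

P₂ ≈ 1.13 atm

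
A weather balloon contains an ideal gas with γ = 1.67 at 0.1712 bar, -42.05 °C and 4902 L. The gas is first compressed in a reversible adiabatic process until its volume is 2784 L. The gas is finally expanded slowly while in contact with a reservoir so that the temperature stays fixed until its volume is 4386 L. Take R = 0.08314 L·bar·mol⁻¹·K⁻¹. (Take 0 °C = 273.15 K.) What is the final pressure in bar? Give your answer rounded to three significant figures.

Convert: T₁ = 231.1 K.
Adiabatic (γ = 1.67), T V^(γ−1) and P V^γ constant: T₂ = T₁·(V₁/V₂)^(γ−1) = 337.6 K; P₂ = P₁·(V₁/V₂)^γ = 0.4404 bar.
T constant ⇒ Boyle's law P V = const: T₃ = T₂; P₃ = P₂·(V₂/V₃) = 0.2795 bar.

P₃ ≈ 0.280 bar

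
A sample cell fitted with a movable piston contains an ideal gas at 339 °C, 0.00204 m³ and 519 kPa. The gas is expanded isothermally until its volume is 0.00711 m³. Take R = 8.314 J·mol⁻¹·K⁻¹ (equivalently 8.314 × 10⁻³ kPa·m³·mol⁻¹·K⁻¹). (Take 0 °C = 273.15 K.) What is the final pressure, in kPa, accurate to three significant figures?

Convert: T₁ = 612.1 K.
Isothermal, so P V is constant: T₂ = T₁; P₂ = P₁·(V₁/V₂) = 148.9 kPa.

P₂ ≈ 149 kPa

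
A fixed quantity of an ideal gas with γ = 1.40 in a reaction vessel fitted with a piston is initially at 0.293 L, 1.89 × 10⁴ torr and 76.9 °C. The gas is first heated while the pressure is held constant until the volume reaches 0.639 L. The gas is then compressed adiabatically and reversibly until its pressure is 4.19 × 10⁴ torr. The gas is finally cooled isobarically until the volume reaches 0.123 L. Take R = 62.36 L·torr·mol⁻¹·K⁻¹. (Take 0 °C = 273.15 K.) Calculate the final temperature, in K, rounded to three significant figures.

T₄ ≈ 326 K

Convert: T₁ = 350.0 K.
P constant ⇒ V ∝ T: P₂ = P₁; T₂ = T₁·(V₂/V₁) = 763.4 K.
Adiabatic (γ = 1.40), T V^(γ−1) and P V^γ constant: T₃ = T₂·(P₃/P₂)^((γ−1)/γ) = 958.4 K; V₃ = V₂·(P₂/P₃)^(1/γ) = 0.3619 L.
Isobaric, so V/T is constant: P₄ = P₃; T₄ = T₃·(V₄/V₃) = 325.8 K.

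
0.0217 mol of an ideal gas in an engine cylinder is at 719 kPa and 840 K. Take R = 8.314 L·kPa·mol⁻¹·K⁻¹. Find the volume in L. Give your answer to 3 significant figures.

PV = nRT ⇒ V = nRT/P = (0.0217 × 8.314 × 840) / 719

V ≈ 0.211 L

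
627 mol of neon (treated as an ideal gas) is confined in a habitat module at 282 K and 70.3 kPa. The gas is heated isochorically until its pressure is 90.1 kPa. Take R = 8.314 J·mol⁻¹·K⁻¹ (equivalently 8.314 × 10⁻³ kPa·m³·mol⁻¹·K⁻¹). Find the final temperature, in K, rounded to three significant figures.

From PV = nRT: V₁ = nRT₁/P₁ = 20.91 m³.
V constant ⇒ P ∝ T: V₂ = V₁; T₂ = T₁·(P₂/P₁) = 361.4 K.

T₂ ≈ 361 K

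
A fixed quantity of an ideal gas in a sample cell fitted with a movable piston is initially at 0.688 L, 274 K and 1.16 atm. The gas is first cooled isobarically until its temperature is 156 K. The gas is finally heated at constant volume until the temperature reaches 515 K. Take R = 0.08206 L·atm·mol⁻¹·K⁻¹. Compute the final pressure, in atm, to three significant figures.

Isobaric, so V/T is constant: P₂ = P₁; V₂ = V₁·(T₂/T₁) = 0.3917 L.
V constant ⇒ P ∝ T: V₃ = V₂; P₃ = P₂·(T₃/T₂) = 3.829 atm.

P₃ ≈ 3.83 atm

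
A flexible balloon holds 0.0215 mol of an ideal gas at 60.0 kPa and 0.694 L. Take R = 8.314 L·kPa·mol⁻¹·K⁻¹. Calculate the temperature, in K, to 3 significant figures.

T ≈ 233 K

PV = nRT ⇒ T = PV/(nR) = (60.0 × 0.694) / (0.0215 × 8.314)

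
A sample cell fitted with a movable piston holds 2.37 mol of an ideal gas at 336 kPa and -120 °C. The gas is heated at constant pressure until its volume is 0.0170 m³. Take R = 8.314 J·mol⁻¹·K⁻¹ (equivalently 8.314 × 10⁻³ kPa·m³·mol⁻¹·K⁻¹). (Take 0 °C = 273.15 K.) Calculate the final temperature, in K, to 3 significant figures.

Convert: T₁ = 153.1 K.
From PV = nRT: V₁ = nRT₁/P₁ = 0.008981 m³.
Isobaric, so V/T is constant: P₂ = P₁; T₂ = T₁·(V₂/V₁) = 289.9 K.

T₂ ≈ 290 K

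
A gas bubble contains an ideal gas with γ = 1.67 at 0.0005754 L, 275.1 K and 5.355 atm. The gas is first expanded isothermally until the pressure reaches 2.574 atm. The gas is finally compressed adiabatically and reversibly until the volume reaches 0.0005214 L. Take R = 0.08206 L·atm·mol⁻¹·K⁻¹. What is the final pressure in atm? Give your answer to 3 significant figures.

T constant ⇒ Boyle's law P V = const: T₂ = T₁; V₂ = V₁·(P₁/P₂) = 0.001197 L.
Adiabatic (γ = 1.67), T V^(γ−1) and P V^γ constant: T₃ = T₂·(V₂/V₃)^(γ−1) = 480.1 K; P₃ = P₂·(V₂/V₃)^γ = 10.31 atm.

P₃ ≈ 10.3 atm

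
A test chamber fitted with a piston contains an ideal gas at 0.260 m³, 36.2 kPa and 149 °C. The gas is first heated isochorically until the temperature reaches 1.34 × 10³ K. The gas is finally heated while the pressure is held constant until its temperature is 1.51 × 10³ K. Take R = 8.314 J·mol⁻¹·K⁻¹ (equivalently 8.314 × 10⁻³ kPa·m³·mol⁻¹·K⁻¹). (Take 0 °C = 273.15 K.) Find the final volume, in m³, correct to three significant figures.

Convert: T₁ = 422.1 K.
V constant ⇒ P ∝ T: V₂ = V₁; P₂ = P₁·(T₂/T₁) = 114.9 kPa.
P constant ⇒ V ∝ T: P₃ = P₂; V₃ = V₂·(T₃/T₂) = 0.2930 m³.

V₃ ≈ 0.293 m³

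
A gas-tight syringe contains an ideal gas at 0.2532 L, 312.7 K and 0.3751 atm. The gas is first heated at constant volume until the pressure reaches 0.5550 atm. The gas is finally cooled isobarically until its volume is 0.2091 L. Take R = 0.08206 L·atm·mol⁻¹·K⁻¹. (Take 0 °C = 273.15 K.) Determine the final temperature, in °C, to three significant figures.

T₃ ≈ 109 °C

Isochoric, so P/T is constant: V₂ = V₁; T₂ = T₁·(P₂/P₁) = 462.7 K.
Isobaric, so V/T is constant: P₃ = P₂; T₃ = T₂·(V₃/V₂) = 382.1 K.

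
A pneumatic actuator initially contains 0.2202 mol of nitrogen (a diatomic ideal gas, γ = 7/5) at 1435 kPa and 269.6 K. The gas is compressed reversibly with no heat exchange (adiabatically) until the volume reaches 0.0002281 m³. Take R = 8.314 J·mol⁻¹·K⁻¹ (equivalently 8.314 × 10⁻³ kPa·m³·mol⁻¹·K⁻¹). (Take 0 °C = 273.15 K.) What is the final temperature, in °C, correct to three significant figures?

From PV = nRT: V₁ = nRT₁/P₁ = 0.0003440 m³.
Reversible adiabatic, γ = 7/5: T₂ = T₁·(V₁/V₂)^(γ−1) = 317.7 K; P₂ = P₁·(V₁/V₂)^γ = 2550 kPa.

T₂ ≈ 44.6 °C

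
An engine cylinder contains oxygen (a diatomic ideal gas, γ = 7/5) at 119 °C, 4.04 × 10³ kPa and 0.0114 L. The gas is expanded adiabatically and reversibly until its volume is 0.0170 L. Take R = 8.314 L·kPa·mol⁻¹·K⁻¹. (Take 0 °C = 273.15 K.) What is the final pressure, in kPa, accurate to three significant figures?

P₂ ≈ 2.31e+03 kPa

Convert: T₁ = 392.1 K.
Adiabatic (γ = 7/5), T V^(γ−1) and P V^γ constant: T₂ = T₁·(V₁/V₂)^(γ−1) = 334.2 K; P₂ = P₁·(V₁/V₂)^γ = 2309 kPa.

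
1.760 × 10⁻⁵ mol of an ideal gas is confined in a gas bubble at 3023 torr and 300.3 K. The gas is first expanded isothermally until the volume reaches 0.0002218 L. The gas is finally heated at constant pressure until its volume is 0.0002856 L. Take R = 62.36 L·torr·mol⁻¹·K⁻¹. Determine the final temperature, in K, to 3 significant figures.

From PV = nRT: V₁ = nRT₁/P₁ = 0.0001090 L.
T constant ⇒ Boyle's law P V = const: T₂ = T₁; P₂ = P₁·(V₁/V₂) = 1486 torr.
Isobaric, so V/T is constant: P₃ = P₂; T₃ = T₂·(V₃/V₂) = 386.7 K.

T₃ ≈ 387 K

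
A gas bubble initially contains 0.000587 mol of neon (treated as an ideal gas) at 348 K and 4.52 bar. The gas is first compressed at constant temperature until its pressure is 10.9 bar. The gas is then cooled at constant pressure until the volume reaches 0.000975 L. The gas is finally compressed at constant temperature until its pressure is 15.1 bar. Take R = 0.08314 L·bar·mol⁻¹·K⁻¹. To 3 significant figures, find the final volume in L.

From PV = nRT: V₁ = nRT₁/P₁ = 0.003757 L.
T constant ⇒ Boyle's law P V = const: T₂ = T₁; V₂ = V₁·(P₁/P₂) = 0.001558 L.
Isobaric, so V/T is constant: P₃ = P₂; T₃ = T₂·(V₃/V₂) = 217.8 K.
T constant ⇒ Boyle's law P V = const: T₄ = T₃; V₄ = V₃·(P₃/P₄) = 0.0007038 L.

V₄ ≈ 0.000704 L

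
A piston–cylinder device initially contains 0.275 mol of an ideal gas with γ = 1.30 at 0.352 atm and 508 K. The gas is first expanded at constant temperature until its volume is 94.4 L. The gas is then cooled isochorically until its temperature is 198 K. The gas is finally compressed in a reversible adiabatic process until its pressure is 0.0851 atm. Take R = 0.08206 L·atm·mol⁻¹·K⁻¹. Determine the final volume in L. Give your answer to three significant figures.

From PV = nRT: V₁ = nRT₁/P₁ = 32.57 L.
T constant ⇒ Boyle's law P V = const: T₂ = T₁; P₂ = P₁·(V₁/V₂) = 0.1214 atm.
Isochoric, so P/T is constant: V₃ = V₂; P₃ = P₂·(T₃/T₂) = 0.04733 atm.
Reversible adiabatic, γ = 1.30: T₄ = T₃·(P₄/P₃)^((γ−1)/γ) = 226.7 K; V₄ = V₃·(P₃/P₄)^(1/γ) = 60.12 L.

V₄ ≈ 60.1 L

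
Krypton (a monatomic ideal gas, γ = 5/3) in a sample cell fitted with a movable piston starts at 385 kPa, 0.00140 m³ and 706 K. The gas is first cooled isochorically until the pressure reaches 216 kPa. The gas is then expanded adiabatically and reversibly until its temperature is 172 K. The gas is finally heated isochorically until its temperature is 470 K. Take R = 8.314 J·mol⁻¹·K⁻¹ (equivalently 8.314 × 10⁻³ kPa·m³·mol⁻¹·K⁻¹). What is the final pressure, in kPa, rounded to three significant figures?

V constant ⇒ P ∝ T: V₂ = V₁; T₂ = T₁·(P₂/P₁) = 396.1 K.
Reversible adiabatic, γ = 5/3: P₃ = P₂·(T₃/T₂)^(γ/(γ−1)) = 26.84 kPa; V₃ = V₂·(T₂/T₃)^(1/(γ−1)) = 0.004893 m³.
V constant ⇒ P ∝ T: V₄ = V₃; P₄ = P₃·(T₄/T₃) = 73.34 kPa.

P₄ ≈ 73.3 kPa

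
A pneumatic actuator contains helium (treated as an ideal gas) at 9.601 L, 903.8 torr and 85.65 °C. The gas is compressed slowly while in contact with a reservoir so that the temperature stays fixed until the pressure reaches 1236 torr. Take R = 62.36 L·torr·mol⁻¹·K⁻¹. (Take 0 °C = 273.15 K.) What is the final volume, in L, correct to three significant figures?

V₂ ≈ 7.02 L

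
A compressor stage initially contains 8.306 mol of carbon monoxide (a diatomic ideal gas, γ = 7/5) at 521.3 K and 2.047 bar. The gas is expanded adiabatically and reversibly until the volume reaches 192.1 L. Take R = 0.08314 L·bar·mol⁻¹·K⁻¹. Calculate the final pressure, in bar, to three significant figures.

P₂ ≈ 1.81 bar

From PV = nRT: V₁ = nRT₁/P₁ = 175.9 L.
Adiabatic (γ = 7/5), T V^(γ−1) and P V^γ constant: T₂ = T₁·(V₁/V₂)^(γ−1) = 503.2 K; P₂ = P₁·(V₁/V₂)^γ = 1.809 bar.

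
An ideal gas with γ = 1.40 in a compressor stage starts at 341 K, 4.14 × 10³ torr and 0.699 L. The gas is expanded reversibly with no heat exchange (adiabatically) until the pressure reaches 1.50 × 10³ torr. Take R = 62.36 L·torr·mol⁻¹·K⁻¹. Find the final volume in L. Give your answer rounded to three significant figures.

V₂ ≈ 1.44 L

Adiabatic (γ = 1.40), T V^(γ−1) and P V^γ constant: T₂ = T₁·(P₂/P₁)^((γ−1)/γ) = 255.1 K; V₂ = V₁·(P₁/P₂)^(1/γ) = 1.443 L.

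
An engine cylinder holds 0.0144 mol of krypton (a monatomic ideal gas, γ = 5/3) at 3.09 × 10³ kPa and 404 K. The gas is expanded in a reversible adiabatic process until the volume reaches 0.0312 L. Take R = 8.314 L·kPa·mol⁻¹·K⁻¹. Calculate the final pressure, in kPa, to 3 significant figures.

P₂ ≈ 979 kPa

From PV = nRT: V₁ = nRT₁/P₁ = 0.01565 L.
Adiabatic (γ = 5/3), T V^(γ−1) and P V^γ constant: T₂ = T₁·(V₁/V₂)^(γ−1) = 255.1 K; P₂ = P₁·(V₁/V₂)^γ = 978.8 kPa.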